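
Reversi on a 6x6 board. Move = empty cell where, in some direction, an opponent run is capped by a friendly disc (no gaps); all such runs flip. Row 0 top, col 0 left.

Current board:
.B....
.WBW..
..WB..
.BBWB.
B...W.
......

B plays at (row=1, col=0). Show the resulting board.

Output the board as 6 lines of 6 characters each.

Place B at (1,0); scan 8 dirs for brackets.
Dir NW: edge -> no flip
Dir N: first cell '.' (not opp) -> no flip
Dir NE: first cell 'B' (not opp) -> no flip
Dir W: edge -> no flip
Dir E: opp run (1,1) capped by B -> flip
Dir SW: edge -> no flip
Dir S: first cell '.' (not opp) -> no flip
Dir SE: first cell '.' (not opp) -> no flip
All flips: (1,1)

Answer: .B....
BBBW..
..WB..
.BBWB.
B...W.
......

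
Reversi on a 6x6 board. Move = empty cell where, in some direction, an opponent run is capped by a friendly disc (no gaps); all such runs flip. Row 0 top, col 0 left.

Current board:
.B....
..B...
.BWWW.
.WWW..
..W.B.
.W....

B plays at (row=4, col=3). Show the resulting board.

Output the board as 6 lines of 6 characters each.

Answer: .B....
..B...
.BWWW.
.WBW..
..WBB.
.W....

Derivation:
Place B at (4,3); scan 8 dirs for brackets.
Dir NW: opp run (3,2) capped by B -> flip
Dir N: opp run (3,3) (2,3), next='.' -> no flip
Dir NE: first cell '.' (not opp) -> no flip
Dir W: opp run (4,2), next='.' -> no flip
Dir E: first cell 'B' (not opp) -> no flip
Dir SW: first cell '.' (not opp) -> no flip
Dir S: first cell '.' (not opp) -> no flip
Dir SE: first cell '.' (not opp) -> no flip
All flips: (3,2)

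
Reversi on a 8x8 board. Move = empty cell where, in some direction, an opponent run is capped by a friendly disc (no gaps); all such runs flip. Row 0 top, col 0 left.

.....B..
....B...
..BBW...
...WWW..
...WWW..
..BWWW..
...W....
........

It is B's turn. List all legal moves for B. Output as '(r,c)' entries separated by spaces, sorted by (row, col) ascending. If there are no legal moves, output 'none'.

Answer: (2,5) (5,6) (6,4) (6,6) (7,3) (7,4)

Derivation:
(1,3): no bracket -> illegal
(1,5): no bracket -> illegal
(2,5): flips 3 -> legal
(2,6): no bracket -> illegal
(3,2): no bracket -> illegal
(3,6): no bracket -> illegal
(4,2): no bracket -> illegal
(4,6): no bracket -> illegal
(5,6): flips 5 -> legal
(6,2): no bracket -> illegal
(6,4): flips 4 -> legal
(6,5): no bracket -> illegal
(6,6): flips 3 -> legal
(7,2): no bracket -> illegal
(7,3): flips 4 -> legal
(7,4): flips 1 -> legal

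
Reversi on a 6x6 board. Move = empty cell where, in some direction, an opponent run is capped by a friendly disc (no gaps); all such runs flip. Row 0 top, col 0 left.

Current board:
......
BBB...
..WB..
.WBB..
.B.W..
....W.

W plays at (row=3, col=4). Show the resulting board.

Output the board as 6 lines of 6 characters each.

Place W at (3,4); scan 8 dirs for brackets.
Dir NW: opp run (2,3) (1,2), next='.' -> no flip
Dir N: first cell '.' (not opp) -> no flip
Dir NE: first cell '.' (not opp) -> no flip
Dir W: opp run (3,3) (3,2) capped by W -> flip
Dir E: first cell '.' (not opp) -> no flip
Dir SW: first cell 'W' (not opp) -> no flip
Dir S: first cell '.' (not opp) -> no flip
Dir SE: first cell '.' (not opp) -> no flip
All flips: (3,2) (3,3)

Answer: ......
BBB...
..WB..
.WWWW.
.B.W..
....W.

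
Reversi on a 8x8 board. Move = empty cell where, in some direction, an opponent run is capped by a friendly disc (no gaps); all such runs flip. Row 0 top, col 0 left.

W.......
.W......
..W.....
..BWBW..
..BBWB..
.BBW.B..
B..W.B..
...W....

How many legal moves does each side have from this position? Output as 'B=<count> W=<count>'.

-- B to move --
(0,1): no bracket -> illegal
(0,2): no bracket -> illegal
(1,0): no bracket -> illegal
(1,2): flips 1 -> legal
(1,3): no bracket -> illegal
(2,0): no bracket -> illegal
(2,1): no bracket -> illegal
(2,3): flips 1 -> legal
(2,4): flips 1 -> legal
(2,5): flips 1 -> legal
(2,6): no bracket -> illegal
(3,1): no bracket -> illegal
(3,6): flips 1 -> legal
(4,6): no bracket -> illegal
(5,4): flips 2 -> legal
(6,2): no bracket -> illegal
(6,4): flips 1 -> legal
(7,2): no bracket -> illegal
(7,4): flips 1 -> legal
B mobility = 8
-- W to move --
(2,1): no bracket -> illegal
(2,3): no bracket -> illegal
(2,4): flips 1 -> legal
(2,5): no bracket -> illegal
(3,1): flips 2 -> legal
(3,6): no bracket -> illegal
(4,0): no bracket -> illegal
(4,1): flips 3 -> legal
(4,6): flips 1 -> legal
(5,0): flips 2 -> legal
(5,4): no bracket -> illegal
(5,6): no bracket -> illegal
(6,1): no bracket -> illegal
(6,2): flips 3 -> legal
(6,4): no bracket -> illegal
(6,6): flips 1 -> legal
(7,0): no bracket -> illegal
(7,1): no bracket -> illegal
(7,4): no bracket -> illegal
(7,5): flips 3 -> legal
(7,6): no bracket -> illegal
W mobility = 8

Answer: B=8 W=8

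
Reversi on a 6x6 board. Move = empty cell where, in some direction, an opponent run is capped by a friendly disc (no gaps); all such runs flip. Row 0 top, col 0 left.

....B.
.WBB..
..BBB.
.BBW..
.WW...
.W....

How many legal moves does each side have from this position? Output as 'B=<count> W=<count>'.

Answer: B=8 W=7

Derivation:
-- B to move --
(0,0): flips 1 -> legal
(0,1): no bracket -> illegal
(0,2): no bracket -> illegal
(1,0): flips 1 -> legal
(2,0): no bracket -> illegal
(2,1): no bracket -> illegal
(3,0): no bracket -> illegal
(3,4): flips 1 -> legal
(4,0): no bracket -> illegal
(4,3): flips 1 -> legal
(4,4): flips 1 -> legal
(5,0): flips 1 -> legal
(5,2): flips 1 -> legal
(5,3): flips 1 -> legal
B mobility = 8
-- W to move --
(0,1): no bracket -> illegal
(0,2): flips 3 -> legal
(0,3): flips 2 -> legal
(0,5): no bracket -> illegal
(1,4): flips 4 -> legal
(1,5): flips 1 -> legal
(2,0): flips 1 -> legal
(2,1): flips 1 -> legal
(2,5): no bracket -> illegal
(3,0): flips 2 -> legal
(3,4): no bracket -> illegal
(3,5): no bracket -> illegal
(4,0): no bracket -> illegal
(4,3): no bracket -> illegal
W mobility = 7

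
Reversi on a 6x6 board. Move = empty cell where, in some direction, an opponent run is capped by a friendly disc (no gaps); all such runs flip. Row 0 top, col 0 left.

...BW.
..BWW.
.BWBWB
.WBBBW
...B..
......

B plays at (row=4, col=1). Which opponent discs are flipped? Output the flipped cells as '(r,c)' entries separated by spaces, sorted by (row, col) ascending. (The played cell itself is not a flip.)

Answer: (3,1)

Derivation:
Dir NW: first cell '.' (not opp) -> no flip
Dir N: opp run (3,1) capped by B -> flip
Dir NE: first cell 'B' (not opp) -> no flip
Dir W: first cell '.' (not opp) -> no flip
Dir E: first cell '.' (not opp) -> no flip
Dir SW: first cell '.' (not opp) -> no flip
Dir S: first cell '.' (not opp) -> no flip
Dir SE: first cell '.' (not opp) -> no flip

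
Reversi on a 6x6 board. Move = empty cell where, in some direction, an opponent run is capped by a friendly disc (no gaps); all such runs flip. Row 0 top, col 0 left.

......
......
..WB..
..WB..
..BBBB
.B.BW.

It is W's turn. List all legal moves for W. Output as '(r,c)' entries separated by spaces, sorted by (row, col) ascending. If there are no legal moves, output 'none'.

(1,2): no bracket -> illegal
(1,3): no bracket -> illegal
(1,4): flips 1 -> legal
(2,4): flips 1 -> legal
(3,1): no bracket -> illegal
(3,4): flips 2 -> legal
(3,5): no bracket -> illegal
(4,0): no bracket -> illegal
(4,1): no bracket -> illegal
(5,0): no bracket -> illegal
(5,2): flips 2 -> legal
(5,5): flips 2 -> legal

Answer: (1,4) (2,4) (3,4) (5,2) (5,5)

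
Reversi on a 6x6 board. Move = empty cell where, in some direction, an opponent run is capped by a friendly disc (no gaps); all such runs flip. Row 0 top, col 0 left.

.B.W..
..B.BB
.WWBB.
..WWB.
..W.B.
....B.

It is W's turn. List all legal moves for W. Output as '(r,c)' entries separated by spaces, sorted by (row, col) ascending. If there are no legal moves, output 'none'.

Answer: (0,2) (0,5) (1,3) (2,5) (3,5) (5,5)

Derivation:
(0,0): no bracket -> illegal
(0,2): flips 1 -> legal
(0,4): no bracket -> illegal
(0,5): flips 2 -> legal
(1,0): no bracket -> illegal
(1,1): no bracket -> illegal
(1,3): flips 1 -> legal
(2,5): flips 3 -> legal
(3,5): flips 1 -> legal
(4,3): no bracket -> illegal
(4,5): no bracket -> illegal
(5,3): no bracket -> illegal
(5,5): flips 1 -> legal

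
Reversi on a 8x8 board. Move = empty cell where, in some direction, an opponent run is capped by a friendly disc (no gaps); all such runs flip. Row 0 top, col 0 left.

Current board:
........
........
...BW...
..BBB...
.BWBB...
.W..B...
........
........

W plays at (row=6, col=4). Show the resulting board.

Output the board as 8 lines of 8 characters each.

Place W at (6,4); scan 8 dirs for brackets.
Dir NW: first cell '.' (not opp) -> no flip
Dir N: opp run (5,4) (4,4) (3,4) capped by W -> flip
Dir NE: first cell '.' (not opp) -> no flip
Dir W: first cell '.' (not opp) -> no flip
Dir E: first cell '.' (not opp) -> no flip
Dir SW: first cell '.' (not opp) -> no flip
Dir S: first cell '.' (not opp) -> no flip
Dir SE: first cell '.' (not opp) -> no flip
All flips: (3,4) (4,4) (5,4)

Answer: ........
........
...BW...
..BBW...
.BWBW...
.W..W...
....W...
........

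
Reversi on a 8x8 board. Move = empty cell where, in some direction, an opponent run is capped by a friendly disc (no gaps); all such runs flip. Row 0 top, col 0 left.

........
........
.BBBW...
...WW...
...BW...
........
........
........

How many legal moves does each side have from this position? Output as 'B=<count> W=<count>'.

-- B to move --
(1,3): no bracket -> illegal
(1,4): no bracket -> illegal
(1,5): no bracket -> illegal
(2,5): flips 2 -> legal
(3,2): no bracket -> illegal
(3,5): no bracket -> illegal
(4,2): no bracket -> illegal
(4,5): flips 2 -> legal
(5,3): no bracket -> illegal
(5,4): no bracket -> illegal
(5,5): flips 2 -> legal
B mobility = 3
-- W to move --
(1,0): no bracket -> illegal
(1,1): flips 1 -> legal
(1,2): flips 1 -> legal
(1,3): flips 1 -> legal
(1,4): no bracket -> illegal
(2,0): flips 3 -> legal
(3,0): no bracket -> illegal
(3,1): no bracket -> illegal
(3,2): no bracket -> illegal
(4,2): flips 1 -> legal
(5,2): flips 1 -> legal
(5,3): flips 1 -> legal
(5,4): no bracket -> illegal
W mobility = 7

Answer: B=3 W=7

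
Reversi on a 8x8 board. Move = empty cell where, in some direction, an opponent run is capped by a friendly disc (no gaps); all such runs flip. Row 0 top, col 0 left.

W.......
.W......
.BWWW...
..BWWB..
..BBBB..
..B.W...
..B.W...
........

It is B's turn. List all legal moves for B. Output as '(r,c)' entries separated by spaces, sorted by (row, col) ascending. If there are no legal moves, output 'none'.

Answer: (0,1) (1,2) (1,3) (1,4) (1,5) (2,5) (6,3) (6,5) (7,4)

Derivation:
(0,1): flips 1 -> legal
(0,2): no bracket -> illegal
(1,0): no bracket -> illegal
(1,2): flips 3 -> legal
(1,3): flips 3 -> legal
(1,4): flips 3 -> legal
(1,5): flips 2 -> legal
(2,0): no bracket -> illegal
(2,5): flips 4 -> legal
(3,1): no bracket -> illegal
(5,3): no bracket -> illegal
(5,5): no bracket -> illegal
(6,3): flips 1 -> legal
(6,5): flips 1 -> legal
(7,3): no bracket -> illegal
(7,4): flips 2 -> legal
(7,5): no bracket -> illegal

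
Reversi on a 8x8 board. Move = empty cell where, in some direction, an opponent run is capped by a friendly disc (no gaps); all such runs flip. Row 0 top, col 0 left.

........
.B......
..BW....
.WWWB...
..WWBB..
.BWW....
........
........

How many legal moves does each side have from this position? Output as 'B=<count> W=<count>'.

-- B to move --
(1,2): flips 1 -> legal
(1,3): no bracket -> illegal
(1,4): no bracket -> illegal
(2,0): no bracket -> illegal
(2,1): no bracket -> illegal
(2,4): flips 3 -> legal
(3,0): flips 3 -> legal
(4,0): flips 1 -> legal
(4,1): flips 2 -> legal
(5,4): flips 2 -> legal
(6,1): flips 2 -> legal
(6,2): flips 4 -> legal
(6,3): no bracket -> illegal
(6,4): no bracket -> illegal
B mobility = 8
-- W to move --
(0,0): flips 2 -> legal
(0,1): no bracket -> illegal
(0,2): no bracket -> illegal
(1,0): no bracket -> illegal
(1,2): flips 1 -> legal
(1,3): flips 1 -> legal
(2,0): no bracket -> illegal
(2,1): flips 1 -> legal
(2,4): no bracket -> illegal
(2,5): flips 1 -> legal
(3,5): flips 2 -> legal
(3,6): no bracket -> illegal
(4,0): no bracket -> illegal
(4,1): no bracket -> illegal
(4,6): flips 2 -> legal
(5,0): flips 1 -> legal
(5,4): no bracket -> illegal
(5,5): flips 1 -> legal
(5,6): flips 2 -> legal
(6,0): flips 1 -> legal
(6,1): no bracket -> illegal
(6,2): no bracket -> illegal
W mobility = 11

Answer: B=8 W=11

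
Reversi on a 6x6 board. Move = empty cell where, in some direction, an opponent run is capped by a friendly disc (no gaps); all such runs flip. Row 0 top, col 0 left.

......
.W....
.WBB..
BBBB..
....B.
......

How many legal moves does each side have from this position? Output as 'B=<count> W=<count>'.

Answer: B=5 W=4

Derivation:
-- B to move --
(0,0): flips 1 -> legal
(0,1): flips 2 -> legal
(0,2): no bracket -> illegal
(1,0): flips 1 -> legal
(1,2): flips 1 -> legal
(2,0): flips 1 -> legal
B mobility = 5
-- W to move --
(1,2): no bracket -> illegal
(1,3): no bracket -> illegal
(1,4): no bracket -> illegal
(2,0): no bracket -> illegal
(2,4): flips 2 -> legal
(3,4): no bracket -> illegal
(3,5): no bracket -> illegal
(4,0): no bracket -> illegal
(4,1): flips 1 -> legal
(4,2): no bracket -> illegal
(4,3): flips 1 -> legal
(4,5): no bracket -> illegal
(5,3): no bracket -> illegal
(5,4): no bracket -> illegal
(5,5): flips 3 -> legal
W mobility = 4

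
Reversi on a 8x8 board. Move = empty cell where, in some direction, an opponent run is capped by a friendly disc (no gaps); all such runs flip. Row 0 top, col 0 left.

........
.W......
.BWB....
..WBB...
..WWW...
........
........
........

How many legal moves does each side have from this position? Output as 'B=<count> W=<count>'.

Answer: B=9 W=8

Derivation:
-- B to move --
(0,0): flips 2 -> legal
(0,1): flips 1 -> legal
(0,2): no bracket -> illegal
(1,0): no bracket -> illegal
(1,2): no bracket -> illegal
(1,3): no bracket -> illegal
(2,0): no bracket -> illegal
(3,1): flips 1 -> legal
(3,5): no bracket -> illegal
(4,1): flips 1 -> legal
(4,5): no bracket -> illegal
(5,1): flips 1 -> legal
(5,2): flips 1 -> legal
(5,3): flips 1 -> legal
(5,4): flips 3 -> legal
(5,5): flips 1 -> legal
B mobility = 9
-- W to move --
(1,0): flips 1 -> legal
(1,2): no bracket -> illegal
(1,3): flips 2 -> legal
(1,4): flips 1 -> legal
(2,0): flips 1 -> legal
(2,4): flips 3 -> legal
(2,5): flips 1 -> legal
(3,0): no bracket -> illegal
(3,1): flips 1 -> legal
(3,5): flips 2 -> legal
(4,5): no bracket -> illegal
W mobility = 8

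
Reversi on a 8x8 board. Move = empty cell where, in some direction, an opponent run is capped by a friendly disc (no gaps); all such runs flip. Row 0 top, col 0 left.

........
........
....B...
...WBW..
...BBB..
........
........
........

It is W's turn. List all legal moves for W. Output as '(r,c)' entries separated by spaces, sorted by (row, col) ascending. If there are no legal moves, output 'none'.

(1,3): flips 1 -> legal
(1,4): no bracket -> illegal
(1,5): flips 1 -> legal
(2,3): no bracket -> illegal
(2,5): no bracket -> illegal
(3,2): no bracket -> illegal
(3,6): no bracket -> illegal
(4,2): no bracket -> illegal
(4,6): no bracket -> illegal
(5,2): no bracket -> illegal
(5,3): flips 2 -> legal
(5,4): no bracket -> illegal
(5,5): flips 2 -> legal
(5,6): no bracket -> illegal

Answer: (1,3) (1,5) (5,3) (5,5)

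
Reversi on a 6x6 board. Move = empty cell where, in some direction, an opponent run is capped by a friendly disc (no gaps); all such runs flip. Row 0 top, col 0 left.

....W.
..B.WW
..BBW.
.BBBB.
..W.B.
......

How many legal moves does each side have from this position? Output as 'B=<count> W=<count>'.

Answer: B=5 W=5

Derivation:
-- B to move --
(0,3): no bracket -> illegal
(0,5): flips 1 -> legal
(1,3): no bracket -> illegal
(2,5): flips 1 -> legal
(3,5): no bracket -> illegal
(4,1): no bracket -> illegal
(4,3): no bracket -> illegal
(5,1): flips 1 -> legal
(5,2): flips 1 -> legal
(5,3): flips 1 -> legal
B mobility = 5
-- W to move --
(0,1): no bracket -> illegal
(0,2): flips 3 -> legal
(0,3): no bracket -> illegal
(1,1): no bracket -> illegal
(1,3): no bracket -> illegal
(2,0): flips 1 -> legal
(2,1): flips 2 -> legal
(2,5): no bracket -> illegal
(3,0): no bracket -> illegal
(3,5): no bracket -> illegal
(4,0): no bracket -> illegal
(4,1): flips 2 -> legal
(4,3): no bracket -> illegal
(4,5): no bracket -> illegal
(5,3): no bracket -> illegal
(5,4): flips 2 -> legal
(5,5): no bracket -> illegal
W mobility = 5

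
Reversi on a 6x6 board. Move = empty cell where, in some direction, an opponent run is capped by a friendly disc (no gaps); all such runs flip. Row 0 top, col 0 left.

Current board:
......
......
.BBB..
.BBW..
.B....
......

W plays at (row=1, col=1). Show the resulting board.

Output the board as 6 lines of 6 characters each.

Answer: ......
.W....
.BWB..
.BBW..
.B....
......

Derivation:
Place W at (1,1); scan 8 dirs for brackets.
Dir NW: first cell '.' (not opp) -> no flip
Dir N: first cell '.' (not opp) -> no flip
Dir NE: first cell '.' (not opp) -> no flip
Dir W: first cell '.' (not opp) -> no flip
Dir E: first cell '.' (not opp) -> no flip
Dir SW: first cell '.' (not opp) -> no flip
Dir S: opp run (2,1) (3,1) (4,1), next='.' -> no flip
Dir SE: opp run (2,2) capped by W -> flip
All flips: (2,2)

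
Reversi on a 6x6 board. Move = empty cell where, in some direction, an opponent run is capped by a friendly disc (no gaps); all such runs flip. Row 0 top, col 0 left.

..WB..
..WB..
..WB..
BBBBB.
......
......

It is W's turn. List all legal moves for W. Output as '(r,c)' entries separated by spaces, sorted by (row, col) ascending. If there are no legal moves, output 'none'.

Answer: (0,4) (1,4) (2,4) (4,0) (4,2) (4,4) (4,5)

Derivation:
(0,4): flips 2 -> legal
(1,4): flips 1 -> legal
(2,0): no bracket -> illegal
(2,1): no bracket -> illegal
(2,4): flips 2 -> legal
(2,5): no bracket -> illegal
(3,5): no bracket -> illegal
(4,0): flips 1 -> legal
(4,1): no bracket -> illegal
(4,2): flips 1 -> legal
(4,3): no bracket -> illegal
(4,4): flips 1 -> legal
(4,5): flips 2 -> legal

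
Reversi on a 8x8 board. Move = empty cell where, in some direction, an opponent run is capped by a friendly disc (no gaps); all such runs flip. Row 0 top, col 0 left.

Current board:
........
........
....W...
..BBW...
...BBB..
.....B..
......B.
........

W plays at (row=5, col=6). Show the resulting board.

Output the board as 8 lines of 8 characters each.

Answer: ........
........
....W...
..BBW...
...BBW..
.....BW.
......B.
........

Derivation:
Place W at (5,6); scan 8 dirs for brackets.
Dir NW: opp run (4,5) capped by W -> flip
Dir N: first cell '.' (not opp) -> no flip
Dir NE: first cell '.' (not opp) -> no flip
Dir W: opp run (5,5), next='.' -> no flip
Dir E: first cell '.' (not opp) -> no flip
Dir SW: first cell '.' (not opp) -> no flip
Dir S: opp run (6,6), next='.' -> no flip
Dir SE: first cell '.' (not opp) -> no flip
All flips: (4,5)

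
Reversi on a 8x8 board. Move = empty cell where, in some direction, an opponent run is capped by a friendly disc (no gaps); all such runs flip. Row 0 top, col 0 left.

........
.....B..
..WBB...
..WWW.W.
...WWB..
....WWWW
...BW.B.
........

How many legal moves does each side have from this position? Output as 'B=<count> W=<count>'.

Answer: B=10 W=12

Derivation:
-- B to move --
(1,1): flips 4 -> legal
(1,2): no bracket -> illegal
(1,3): no bracket -> illegal
(2,1): flips 1 -> legal
(2,5): no bracket -> illegal
(2,6): no bracket -> illegal
(2,7): flips 1 -> legal
(3,1): no bracket -> illegal
(3,5): no bracket -> illegal
(3,7): no bracket -> illegal
(4,1): flips 1 -> legal
(4,2): flips 3 -> legal
(4,6): flips 1 -> legal
(4,7): no bracket -> illegal
(5,2): no bracket -> illegal
(5,3): flips 2 -> legal
(6,5): flips 2 -> legal
(6,7): flips 1 -> legal
(7,3): no bracket -> illegal
(7,4): flips 4 -> legal
(7,5): no bracket -> illegal
B mobility = 10
-- W to move --
(0,4): no bracket -> illegal
(0,5): no bracket -> illegal
(0,6): flips 2 -> legal
(1,2): flips 1 -> legal
(1,3): flips 1 -> legal
(1,4): flips 2 -> legal
(1,6): no bracket -> illegal
(2,5): flips 2 -> legal
(2,6): no bracket -> illegal
(3,5): flips 1 -> legal
(4,6): flips 1 -> legal
(5,2): no bracket -> illegal
(5,3): no bracket -> illegal
(6,2): flips 1 -> legal
(6,5): no bracket -> illegal
(6,7): no bracket -> illegal
(7,2): flips 1 -> legal
(7,3): no bracket -> illegal
(7,4): no bracket -> illegal
(7,5): flips 1 -> legal
(7,6): flips 1 -> legal
(7,7): flips 1 -> legal
W mobility = 12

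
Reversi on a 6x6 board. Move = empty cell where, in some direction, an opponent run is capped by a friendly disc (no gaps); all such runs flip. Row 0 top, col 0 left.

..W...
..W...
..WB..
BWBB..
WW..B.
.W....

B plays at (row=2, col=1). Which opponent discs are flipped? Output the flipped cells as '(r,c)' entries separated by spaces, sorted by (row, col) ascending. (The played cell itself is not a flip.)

Answer: (2,2)

Derivation:
Dir NW: first cell '.' (not opp) -> no flip
Dir N: first cell '.' (not opp) -> no flip
Dir NE: opp run (1,2), next='.' -> no flip
Dir W: first cell '.' (not opp) -> no flip
Dir E: opp run (2,2) capped by B -> flip
Dir SW: first cell 'B' (not opp) -> no flip
Dir S: opp run (3,1) (4,1) (5,1), next=edge -> no flip
Dir SE: first cell 'B' (not opp) -> no flip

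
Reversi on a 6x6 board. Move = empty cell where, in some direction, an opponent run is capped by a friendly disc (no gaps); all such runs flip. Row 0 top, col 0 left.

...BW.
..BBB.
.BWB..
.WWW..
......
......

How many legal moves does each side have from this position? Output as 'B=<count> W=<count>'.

-- B to move --
(0,5): flips 1 -> legal
(1,1): no bracket -> illegal
(1,5): no bracket -> illegal
(2,0): no bracket -> illegal
(2,4): no bracket -> illegal
(3,0): no bracket -> illegal
(3,4): no bracket -> illegal
(4,0): flips 2 -> legal
(4,1): flips 2 -> legal
(4,2): flips 2 -> legal
(4,3): flips 2 -> legal
(4,4): no bracket -> illegal
B mobility = 5
-- W to move --
(0,1): no bracket -> illegal
(0,2): flips 2 -> legal
(0,5): flips 2 -> legal
(1,0): flips 1 -> legal
(1,1): flips 1 -> legal
(1,5): no bracket -> illegal
(2,0): flips 1 -> legal
(2,4): flips 2 -> legal
(2,5): no bracket -> illegal
(3,0): no bracket -> illegal
(3,4): no bracket -> illegal
W mobility = 6

Answer: B=5 W=6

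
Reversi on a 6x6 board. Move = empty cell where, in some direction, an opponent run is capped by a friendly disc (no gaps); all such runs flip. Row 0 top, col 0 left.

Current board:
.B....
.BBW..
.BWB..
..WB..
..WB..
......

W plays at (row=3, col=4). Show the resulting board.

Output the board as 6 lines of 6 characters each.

Place W at (3,4); scan 8 dirs for brackets.
Dir NW: opp run (2,3) (1,2) (0,1), next=edge -> no flip
Dir N: first cell '.' (not opp) -> no flip
Dir NE: first cell '.' (not opp) -> no flip
Dir W: opp run (3,3) capped by W -> flip
Dir E: first cell '.' (not opp) -> no flip
Dir SW: opp run (4,3), next='.' -> no flip
Dir S: first cell '.' (not opp) -> no flip
Dir SE: first cell '.' (not opp) -> no flip
All flips: (3,3)

Answer: .B....
.BBW..
.BWB..
..WWW.
..WB..
......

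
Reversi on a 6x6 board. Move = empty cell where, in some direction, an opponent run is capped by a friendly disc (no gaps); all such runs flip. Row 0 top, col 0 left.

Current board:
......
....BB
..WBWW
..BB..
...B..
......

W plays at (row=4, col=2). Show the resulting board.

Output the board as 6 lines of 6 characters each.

Answer: ......
....BB
..WBWW
..WW..
..WB..
......

Derivation:
Place W at (4,2); scan 8 dirs for brackets.
Dir NW: first cell '.' (not opp) -> no flip
Dir N: opp run (3,2) capped by W -> flip
Dir NE: opp run (3,3) capped by W -> flip
Dir W: first cell '.' (not opp) -> no flip
Dir E: opp run (4,3), next='.' -> no flip
Dir SW: first cell '.' (not opp) -> no flip
Dir S: first cell '.' (not opp) -> no flip
Dir SE: first cell '.' (not opp) -> no flip
All flips: (3,2) (3,3)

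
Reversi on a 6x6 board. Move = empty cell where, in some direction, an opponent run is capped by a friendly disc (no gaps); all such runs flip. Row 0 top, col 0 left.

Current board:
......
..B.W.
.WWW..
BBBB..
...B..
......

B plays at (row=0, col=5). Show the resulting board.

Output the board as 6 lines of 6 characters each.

Answer: .....B
..B.B.
.WWB..
BBBB..
...B..
......

Derivation:
Place B at (0,5); scan 8 dirs for brackets.
Dir NW: edge -> no flip
Dir N: edge -> no flip
Dir NE: edge -> no flip
Dir W: first cell '.' (not opp) -> no flip
Dir E: edge -> no flip
Dir SW: opp run (1,4) (2,3) capped by B -> flip
Dir S: first cell '.' (not opp) -> no flip
Dir SE: edge -> no flip
All flips: (1,4) (2,3)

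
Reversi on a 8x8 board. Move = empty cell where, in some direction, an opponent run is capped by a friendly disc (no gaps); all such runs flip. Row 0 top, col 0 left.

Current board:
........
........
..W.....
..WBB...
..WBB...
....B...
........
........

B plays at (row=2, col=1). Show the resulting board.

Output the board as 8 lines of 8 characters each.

Place B at (2,1); scan 8 dirs for brackets.
Dir NW: first cell '.' (not opp) -> no flip
Dir N: first cell '.' (not opp) -> no flip
Dir NE: first cell '.' (not opp) -> no flip
Dir W: first cell '.' (not opp) -> no flip
Dir E: opp run (2,2), next='.' -> no flip
Dir SW: first cell '.' (not opp) -> no flip
Dir S: first cell '.' (not opp) -> no flip
Dir SE: opp run (3,2) capped by B -> flip
All flips: (3,2)

Answer: ........
........
.BW.....
..BBB...
..WBB...
....B...
........
........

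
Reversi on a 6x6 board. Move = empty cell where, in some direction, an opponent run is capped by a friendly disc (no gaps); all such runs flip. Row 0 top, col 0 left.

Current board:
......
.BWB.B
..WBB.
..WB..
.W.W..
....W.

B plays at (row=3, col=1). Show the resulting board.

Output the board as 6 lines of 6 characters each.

Answer: ......
.BWB.B
..BBB.
.BBB..
.W.W..
....W.

Derivation:
Place B at (3,1); scan 8 dirs for brackets.
Dir NW: first cell '.' (not opp) -> no flip
Dir N: first cell '.' (not opp) -> no flip
Dir NE: opp run (2,2) capped by B -> flip
Dir W: first cell '.' (not opp) -> no flip
Dir E: opp run (3,2) capped by B -> flip
Dir SW: first cell '.' (not opp) -> no flip
Dir S: opp run (4,1), next='.' -> no flip
Dir SE: first cell '.' (not opp) -> no flip
All flips: (2,2) (3,2)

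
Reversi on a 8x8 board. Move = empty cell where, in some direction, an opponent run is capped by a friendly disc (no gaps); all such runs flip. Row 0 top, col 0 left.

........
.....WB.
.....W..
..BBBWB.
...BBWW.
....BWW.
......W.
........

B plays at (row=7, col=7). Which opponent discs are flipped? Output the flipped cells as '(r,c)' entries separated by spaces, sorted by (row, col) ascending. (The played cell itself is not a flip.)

Answer: (5,5) (6,6)

Derivation:
Dir NW: opp run (6,6) (5,5) capped by B -> flip
Dir N: first cell '.' (not opp) -> no flip
Dir NE: edge -> no flip
Dir W: first cell '.' (not opp) -> no flip
Dir E: edge -> no flip
Dir SW: edge -> no flip
Dir S: edge -> no flip
Dir SE: edge -> no flip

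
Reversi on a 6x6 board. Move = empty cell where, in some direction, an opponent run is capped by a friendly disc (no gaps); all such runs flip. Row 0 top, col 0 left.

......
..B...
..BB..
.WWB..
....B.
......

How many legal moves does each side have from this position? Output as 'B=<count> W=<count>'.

-- B to move --
(2,0): no bracket -> illegal
(2,1): no bracket -> illegal
(3,0): flips 2 -> legal
(4,0): flips 1 -> legal
(4,1): flips 1 -> legal
(4,2): flips 1 -> legal
(4,3): no bracket -> illegal
B mobility = 4
-- W to move --
(0,1): no bracket -> illegal
(0,2): flips 2 -> legal
(0,3): no bracket -> illegal
(1,1): no bracket -> illegal
(1,3): flips 1 -> legal
(1,4): flips 1 -> legal
(2,1): no bracket -> illegal
(2,4): no bracket -> illegal
(3,4): flips 1 -> legal
(3,5): no bracket -> illegal
(4,2): no bracket -> illegal
(4,3): no bracket -> illegal
(4,5): no bracket -> illegal
(5,3): no bracket -> illegal
(5,4): no bracket -> illegal
(5,5): no bracket -> illegal
W mobility = 4

Answer: B=4 W=4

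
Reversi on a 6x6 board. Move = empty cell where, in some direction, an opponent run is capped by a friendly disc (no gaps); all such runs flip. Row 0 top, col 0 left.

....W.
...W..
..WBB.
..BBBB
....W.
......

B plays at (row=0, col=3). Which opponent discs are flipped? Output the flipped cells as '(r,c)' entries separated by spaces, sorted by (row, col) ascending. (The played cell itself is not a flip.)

Answer: (1,3)

Derivation:
Dir NW: edge -> no flip
Dir N: edge -> no flip
Dir NE: edge -> no flip
Dir W: first cell '.' (not opp) -> no flip
Dir E: opp run (0,4), next='.' -> no flip
Dir SW: first cell '.' (not opp) -> no flip
Dir S: opp run (1,3) capped by B -> flip
Dir SE: first cell '.' (not opp) -> no flip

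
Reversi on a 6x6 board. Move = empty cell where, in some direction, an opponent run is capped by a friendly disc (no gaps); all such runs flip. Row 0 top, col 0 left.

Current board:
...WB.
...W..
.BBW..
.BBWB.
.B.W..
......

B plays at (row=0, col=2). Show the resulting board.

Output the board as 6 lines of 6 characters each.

Answer: ..BBB.
...W..
.BBW..
.BBWB.
.B.W..
......

Derivation:
Place B at (0,2); scan 8 dirs for brackets.
Dir NW: edge -> no flip
Dir N: edge -> no flip
Dir NE: edge -> no flip
Dir W: first cell '.' (not opp) -> no flip
Dir E: opp run (0,3) capped by B -> flip
Dir SW: first cell '.' (not opp) -> no flip
Dir S: first cell '.' (not opp) -> no flip
Dir SE: opp run (1,3), next='.' -> no flip
All flips: (0,3)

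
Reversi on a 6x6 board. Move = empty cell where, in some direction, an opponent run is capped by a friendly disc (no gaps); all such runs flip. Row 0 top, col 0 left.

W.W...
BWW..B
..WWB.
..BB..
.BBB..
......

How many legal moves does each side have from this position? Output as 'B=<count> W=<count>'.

-- B to move --
(0,1): no bracket -> illegal
(0,3): no bracket -> illegal
(1,3): flips 3 -> legal
(1,4): flips 1 -> legal
(2,0): no bracket -> illegal
(2,1): flips 2 -> legal
(3,1): no bracket -> illegal
(3,4): no bracket -> illegal
B mobility = 3
-- W to move --
(0,1): no bracket -> illegal
(0,4): no bracket -> illegal
(0,5): no bracket -> illegal
(1,3): no bracket -> illegal
(1,4): no bracket -> illegal
(2,0): flips 1 -> legal
(2,1): no bracket -> illegal
(2,5): flips 1 -> legal
(3,0): no bracket -> illegal
(3,1): no bracket -> illegal
(3,4): no bracket -> illegal
(3,5): no bracket -> illegal
(4,0): no bracket -> illegal
(4,4): flips 1 -> legal
(5,0): flips 2 -> legal
(5,1): no bracket -> illegal
(5,2): flips 2 -> legal
(5,3): flips 2 -> legal
(5,4): no bracket -> illegal
W mobility = 6

Answer: B=3 W=6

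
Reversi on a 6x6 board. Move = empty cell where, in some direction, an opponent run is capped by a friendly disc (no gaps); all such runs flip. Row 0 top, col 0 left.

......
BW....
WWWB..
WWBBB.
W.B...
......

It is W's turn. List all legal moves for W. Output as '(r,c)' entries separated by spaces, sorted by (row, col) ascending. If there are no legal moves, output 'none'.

Answer: (0,0) (2,4) (3,5) (4,3) (4,4) (5,2) (5,3)

Derivation:
(0,0): flips 1 -> legal
(0,1): no bracket -> illegal
(1,2): no bracket -> illegal
(1,3): no bracket -> illegal
(1,4): no bracket -> illegal
(2,4): flips 1 -> legal
(2,5): no bracket -> illegal
(3,5): flips 3 -> legal
(4,1): no bracket -> illegal
(4,3): flips 1 -> legal
(4,4): flips 1 -> legal
(4,5): no bracket -> illegal
(5,1): no bracket -> illegal
(5,2): flips 2 -> legal
(5,3): flips 1 -> legal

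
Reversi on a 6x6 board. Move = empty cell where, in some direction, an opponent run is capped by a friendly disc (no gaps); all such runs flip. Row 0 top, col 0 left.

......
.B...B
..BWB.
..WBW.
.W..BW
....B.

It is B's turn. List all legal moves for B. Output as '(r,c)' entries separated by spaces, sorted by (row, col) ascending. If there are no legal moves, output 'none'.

Answer: (1,3) (3,1) (3,5) (4,2)

Derivation:
(1,2): no bracket -> illegal
(1,3): flips 1 -> legal
(1,4): no bracket -> illegal
(2,1): no bracket -> illegal
(2,5): no bracket -> illegal
(3,0): no bracket -> illegal
(3,1): flips 1 -> legal
(3,5): flips 1 -> legal
(4,0): no bracket -> illegal
(4,2): flips 1 -> legal
(4,3): no bracket -> illegal
(5,0): no bracket -> illegal
(5,1): no bracket -> illegal
(5,2): no bracket -> illegal
(5,5): no bracket -> illegal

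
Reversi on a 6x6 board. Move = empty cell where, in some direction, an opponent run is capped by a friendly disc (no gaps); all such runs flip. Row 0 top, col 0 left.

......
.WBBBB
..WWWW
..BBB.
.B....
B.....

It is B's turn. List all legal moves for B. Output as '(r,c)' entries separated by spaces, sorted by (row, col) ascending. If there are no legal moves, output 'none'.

(0,0): flips 2 -> legal
(0,1): no bracket -> illegal
(0,2): no bracket -> illegal
(1,0): flips 1 -> legal
(2,0): no bracket -> illegal
(2,1): no bracket -> illegal
(3,1): flips 1 -> legal
(3,5): flips 2 -> legal

Answer: (0,0) (1,0) (3,1) (3,5)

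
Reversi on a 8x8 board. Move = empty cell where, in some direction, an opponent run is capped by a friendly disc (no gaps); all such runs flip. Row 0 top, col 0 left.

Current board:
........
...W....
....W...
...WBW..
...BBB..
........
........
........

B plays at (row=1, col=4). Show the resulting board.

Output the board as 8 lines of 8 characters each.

Place B at (1,4); scan 8 dirs for brackets.
Dir NW: first cell '.' (not opp) -> no flip
Dir N: first cell '.' (not opp) -> no flip
Dir NE: first cell '.' (not opp) -> no flip
Dir W: opp run (1,3), next='.' -> no flip
Dir E: first cell '.' (not opp) -> no flip
Dir SW: first cell '.' (not opp) -> no flip
Dir S: opp run (2,4) capped by B -> flip
Dir SE: first cell '.' (not opp) -> no flip
All flips: (2,4)

Answer: ........
...WB...
....B...
...WBW..
...BBB..
........
........
........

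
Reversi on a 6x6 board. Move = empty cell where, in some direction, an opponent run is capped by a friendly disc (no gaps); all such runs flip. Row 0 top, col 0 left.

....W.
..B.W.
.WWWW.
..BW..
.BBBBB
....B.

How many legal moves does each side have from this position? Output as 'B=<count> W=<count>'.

Answer: B=7 W=9

Derivation:
-- B to move --
(0,3): no bracket -> illegal
(0,5): flips 2 -> legal
(1,0): flips 1 -> legal
(1,1): flips 2 -> legal
(1,3): flips 2 -> legal
(1,5): flips 2 -> legal
(2,0): no bracket -> illegal
(2,5): no bracket -> illegal
(3,0): flips 1 -> legal
(3,1): no bracket -> illegal
(3,4): flips 2 -> legal
(3,5): no bracket -> illegal
B mobility = 7
-- W to move --
(0,1): flips 1 -> legal
(0,2): flips 1 -> legal
(0,3): flips 1 -> legal
(1,1): no bracket -> illegal
(1,3): no bracket -> illegal
(3,0): no bracket -> illegal
(3,1): flips 1 -> legal
(3,4): no bracket -> illegal
(3,5): no bracket -> illegal
(4,0): no bracket -> illegal
(5,0): flips 2 -> legal
(5,1): flips 1 -> legal
(5,2): flips 2 -> legal
(5,3): flips 1 -> legal
(5,5): flips 1 -> legal
W mobility = 9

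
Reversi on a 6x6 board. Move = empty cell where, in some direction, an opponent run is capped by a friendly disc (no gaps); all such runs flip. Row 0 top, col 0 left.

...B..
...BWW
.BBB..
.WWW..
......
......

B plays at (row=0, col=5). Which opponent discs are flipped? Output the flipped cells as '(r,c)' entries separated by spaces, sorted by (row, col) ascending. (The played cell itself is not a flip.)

Dir NW: edge -> no flip
Dir N: edge -> no flip
Dir NE: edge -> no flip
Dir W: first cell '.' (not opp) -> no flip
Dir E: edge -> no flip
Dir SW: opp run (1,4) capped by B -> flip
Dir S: opp run (1,5), next='.' -> no flip
Dir SE: edge -> no flip

Answer: (1,4)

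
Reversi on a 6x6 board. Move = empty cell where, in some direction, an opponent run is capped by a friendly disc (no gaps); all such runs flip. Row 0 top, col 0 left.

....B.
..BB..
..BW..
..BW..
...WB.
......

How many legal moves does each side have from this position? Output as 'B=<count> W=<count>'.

Answer: B=6 W=8

Derivation:
-- B to move --
(1,4): flips 1 -> legal
(2,4): flips 1 -> legal
(3,4): flips 2 -> legal
(4,2): flips 1 -> legal
(5,2): no bracket -> illegal
(5,3): flips 3 -> legal
(5,4): flips 1 -> legal
B mobility = 6
-- W to move --
(0,1): flips 1 -> legal
(0,2): no bracket -> illegal
(0,3): flips 1 -> legal
(0,5): no bracket -> illegal
(1,1): flips 1 -> legal
(1,4): no bracket -> illegal
(1,5): no bracket -> illegal
(2,1): flips 2 -> legal
(2,4): no bracket -> illegal
(3,1): flips 1 -> legal
(3,4): no bracket -> illegal
(3,5): no bracket -> illegal
(4,1): flips 1 -> legal
(4,2): no bracket -> illegal
(4,5): flips 1 -> legal
(5,3): no bracket -> illegal
(5,4): no bracket -> illegal
(5,5): flips 1 -> legal
W mobility = 8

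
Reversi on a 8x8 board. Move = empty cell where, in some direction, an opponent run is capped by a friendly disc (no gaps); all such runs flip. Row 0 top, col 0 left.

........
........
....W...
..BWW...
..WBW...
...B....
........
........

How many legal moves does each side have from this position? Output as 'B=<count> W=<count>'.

Answer: B=7 W=6

Derivation:
-- B to move --
(1,3): no bracket -> illegal
(1,4): no bracket -> illegal
(1,5): no bracket -> illegal
(2,2): no bracket -> illegal
(2,3): flips 1 -> legal
(2,5): flips 1 -> legal
(3,1): flips 1 -> legal
(3,5): flips 3 -> legal
(4,1): flips 1 -> legal
(4,5): flips 1 -> legal
(5,1): no bracket -> illegal
(5,2): flips 1 -> legal
(5,4): no bracket -> illegal
(5,5): no bracket -> illegal
B mobility = 7
-- W to move --
(2,1): no bracket -> illegal
(2,2): flips 1 -> legal
(2,3): no bracket -> illegal
(3,1): flips 1 -> legal
(4,1): no bracket -> illegal
(5,2): flips 1 -> legal
(5,4): no bracket -> illegal
(6,2): flips 1 -> legal
(6,3): flips 2 -> legal
(6,4): flips 1 -> legal
W mobility = 6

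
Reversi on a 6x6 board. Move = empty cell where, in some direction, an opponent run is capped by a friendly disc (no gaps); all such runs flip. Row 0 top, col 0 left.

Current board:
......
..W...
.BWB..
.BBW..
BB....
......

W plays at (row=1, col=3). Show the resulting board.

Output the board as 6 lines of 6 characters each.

Place W at (1,3); scan 8 dirs for brackets.
Dir NW: first cell '.' (not opp) -> no flip
Dir N: first cell '.' (not opp) -> no flip
Dir NE: first cell '.' (not opp) -> no flip
Dir W: first cell 'W' (not opp) -> no flip
Dir E: first cell '.' (not opp) -> no flip
Dir SW: first cell 'W' (not opp) -> no flip
Dir S: opp run (2,3) capped by W -> flip
Dir SE: first cell '.' (not opp) -> no flip
All flips: (2,3)

Answer: ......
..WW..
.BWW..
.BBW..
BB....
......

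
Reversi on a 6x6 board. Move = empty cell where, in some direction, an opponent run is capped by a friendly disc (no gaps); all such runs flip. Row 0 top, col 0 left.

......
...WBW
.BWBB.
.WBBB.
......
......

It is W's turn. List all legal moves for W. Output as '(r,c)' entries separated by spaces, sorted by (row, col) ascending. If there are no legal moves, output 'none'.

(0,3): no bracket -> illegal
(0,4): no bracket -> illegal
(0,5): no bracket -> illegal
(1,0): no bracket -> illegal
(1,1): flips 1 -> legal
(1,2): no bracket -> illegal
(2,0): flips 1 -> legal
(2,5): flips 2 -> legal
(3,0): no bracket -> illegal
(3,5): flips 4 -> legal
(4,1): no bracket -> illegal
(4,2): flips 3 -> legal
(4,3): flips 2 -> legal
(4,4): flips 1 -> legal
(4,5): no bracket -> illegal

Answer: (1,1) (2,0) (2,5) (3,5) (4,2) (4,3) (4,4)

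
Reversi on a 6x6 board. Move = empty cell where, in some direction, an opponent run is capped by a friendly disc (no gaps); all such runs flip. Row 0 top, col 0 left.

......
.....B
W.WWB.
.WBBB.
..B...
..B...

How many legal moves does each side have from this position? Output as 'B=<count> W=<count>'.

Answer: B=6 W=7

Derivation:
-- B to move --
(1,0): no bracket -> illegal
(1,1): flips 1 -> legal
(1,2): flips 2 -> legal
(1,3): flips 1 -> legal
(1,4): flips 1 -> legal
(2,1): flips 2 -> legal
(3,0): flips 1 -> legal
(4,0): no bracket -> illegal
(4,1): no bracket -> illegal
B mobility = 6
-- W to move --
(0,4): no bracket -> illegal
(0,5): no bracket -> illegal
(1,3): no bracket -> illegal
(1,4): no bracket -> illegal
(2,1): no bracket -> illegal
(2,5): flips 1 -> legal
(3,5): flips 3 -> legal
(4,1): flips 1 -> legal
(4,3): flips 1 -> legal
(4,4): flips 1 -> legal
(4,5): flips 1 -> legal
(5,1): no bracket -> illegal
(5,3): flips 1 -> legal
W mobility = 7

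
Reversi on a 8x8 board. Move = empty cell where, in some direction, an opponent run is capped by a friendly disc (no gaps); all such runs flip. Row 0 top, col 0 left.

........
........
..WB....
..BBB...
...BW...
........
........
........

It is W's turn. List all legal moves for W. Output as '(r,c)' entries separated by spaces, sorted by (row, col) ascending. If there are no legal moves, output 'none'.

Answer: (2,4) (4,2)

Derivation:
(1,2): no bracket -> illegal
(1,3): no bracket -> illegal
(1,4): no bracket -> illegal
(2,1): no bracket -> illegal
(2,4): flips 2 -> legal
(2,5): no bracket -> illegal
(3,1): no bracket -> illegal
(3,5): no bracket -> illegal
(4,1): no bracket -> illegal
(4,2): flips 2 -> legal
(4,5): no bracket -> illegal
(5,2): no bracket -> illegal
(5,3): no bracket -> illegal
(5,4): no bracket -> illegal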